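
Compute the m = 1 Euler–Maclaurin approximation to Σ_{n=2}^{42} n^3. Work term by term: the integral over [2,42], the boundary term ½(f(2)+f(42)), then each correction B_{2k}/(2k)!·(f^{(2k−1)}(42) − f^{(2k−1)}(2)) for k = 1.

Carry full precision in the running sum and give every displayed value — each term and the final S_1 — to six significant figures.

S_1 ≈ 815408

∫_2^42 x^3 dx evaluates to 777920.
Endpoint term: (f(2) + f(42))/2 = (8.00000 + 74088.0)/2 = 37048.0.
Running total after boundary: 814968.
k=1: B_{2}/(2)! × [f^{(1)}(42) − f^{(1)}(2)] = 1/12 × (5292.00 − 12.0000) = 440.000.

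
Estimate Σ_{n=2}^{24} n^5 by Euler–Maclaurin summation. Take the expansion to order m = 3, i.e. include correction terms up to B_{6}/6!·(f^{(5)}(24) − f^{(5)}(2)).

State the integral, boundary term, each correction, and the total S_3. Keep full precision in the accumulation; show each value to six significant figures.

S_3 ≈ 3.59700e+07

∫_2^24 x^5 dx evaluates to 3.18505e+07.
Endpoint term: (f(2) + f(24))/2 = (32.0000 + 7.96262e+06)/2 = 3.98133e+06.
Integral + boundary = 3.58318e+07.
k=1: B_{2}/(2)! × [f^{(1)}(24) − f^{(1)}(2)] = 1/12 × (1.65888e+06 − 80.0000) = 138233.
Running total after k=1: 3.59700e+07.
k=2: B_{4}/(4)! × [f^{(3)}(24) − f^{(3)}(2)] = −1/720 × (34560.0 − 240.000) = -47.6667.
Running total after k=2: 3.59700e+07.
k=3: B_{6}/(6)! × [f^{(5)}(24) − f^{(5)}(2)] = 1/30240 × (120.000 − 120.000) = 0.00000.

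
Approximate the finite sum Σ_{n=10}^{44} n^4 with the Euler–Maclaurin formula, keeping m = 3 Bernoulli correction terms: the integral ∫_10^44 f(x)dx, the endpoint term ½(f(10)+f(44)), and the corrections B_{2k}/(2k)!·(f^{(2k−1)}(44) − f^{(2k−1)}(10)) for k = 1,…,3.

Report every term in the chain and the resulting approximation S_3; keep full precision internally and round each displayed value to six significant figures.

The integral term ∫_10^44 x^4 dx = 3.29632e+07.
Endpoint term: (f(10) + f(44))/2 = (10000.0 + 3.74810e+06)/2 = 1.87905e+06.
Integral + boundary = 3.48423e+07.
Order-1 term: 1/12 · (340736 − 4000.00) = 28061.3.
After k=1: 3.48704e+07.
Order-2 term: −1/720 · (1056.00 − 240.000) = -1.13333.
After k=2: 3.48704e+07.
Order-3 term: 1/30240 · (0.00000 − 0.00000) = 0.00000.

S_3 ≈ 3.48704e+07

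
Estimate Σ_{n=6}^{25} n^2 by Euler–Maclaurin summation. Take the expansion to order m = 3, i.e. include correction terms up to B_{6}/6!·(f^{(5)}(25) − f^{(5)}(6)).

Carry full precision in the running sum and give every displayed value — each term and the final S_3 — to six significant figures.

S_3 ≈ 5470.00

The integral term ∫_6^25 x^2 dx = 5136.33.
½[f(6) + f(25)] = ½[36.0000 + 625.000] = 330.500.
Integral + boundary = 5466.83.
k=1: B_{2}/(2)! × [f^{(1)}(25) − f^{(1)}(6)] = 1/12 × (50.0000 − 12.0000) = 3.16667.
Partial sum through k=1: 5470.00.
k=2: B_{4}/(4)! × [f^{(3)}(25) − f^{(3)}(6)] = −1/720 × (0.00000 − 0.00000) = 0.00000.
Partial sum through k=2: 5470.00.
k=3: B_{6}/(6)! × [f^{(5)}(25) − f^{(5)}(6)] = 1/30240 × (0.00000 − 0.00000) = 0.00000.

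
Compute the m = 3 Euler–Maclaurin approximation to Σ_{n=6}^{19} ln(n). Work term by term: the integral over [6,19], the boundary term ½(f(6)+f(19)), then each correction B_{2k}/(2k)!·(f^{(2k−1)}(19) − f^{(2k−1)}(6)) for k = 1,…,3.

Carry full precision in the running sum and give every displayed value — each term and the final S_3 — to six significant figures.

S_3 ≈ 34.5524

Integral: ∫_6^19 ln(x) dx = 32.1938.
½[f(6) + f(19)] = ½[1.79176 + 2.94444] = 2.36810.
Integral + boundary = 34.5619.
Order-1 term: 1/12 · (0.0526316 − 0.166667) = -0.00950292.
After k=1: 34.5524.
Order-2 term: −1/720 · (0.000291588 − 0.00925926) = 1.24551e-05.
After k=2: 34.5524.
Order-3 term: 1/30240 · (9.69267e-06 − 0.00308642) = -1.01744e-07.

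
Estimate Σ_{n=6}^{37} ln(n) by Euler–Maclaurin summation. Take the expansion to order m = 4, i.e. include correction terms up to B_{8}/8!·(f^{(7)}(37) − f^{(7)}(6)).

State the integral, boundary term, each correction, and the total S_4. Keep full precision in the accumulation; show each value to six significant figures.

∫_6^37 ln(x) dx evaluates to 91.8534.
Endpoint term: (f(6) + f(37))/2 = (1.79176 + 3.61092)/2 = 2.70134.
Integral + boundary = 94.5547.
k=1: B_{2}/(2)! × [f^{(1)}(37) − f^{(1)}(6)] = 1/12 × (0.0270270 − 0.166667) = -0.0116366.
Partial sum through k=1: 94.5431.
k=2: B_{4}/(4)! × [f^{(3)}(37) − f^{(3)}(6)] = −1/720 × (3.94843e-05 − 0.00925926) = 1.28052e-05.
Partial sum through k=2: 94.5431.
k=3: B_{6}/(6)! × [f^{(5)}(37) − f^{(5)}(6)] = 1/30240 × (3.46101e-07 − 0.00308642) = -1.02053e-07.
Partial sum through k=3: 94.5431.
k=4: B_{8}/(8)! × [f^{(7)}(37) − f^{(7)}(6)] = −1/1209600 × (7.58439e-09 − 0.00257202) = 2.12633e-09.

S_4 ≈ 94.5431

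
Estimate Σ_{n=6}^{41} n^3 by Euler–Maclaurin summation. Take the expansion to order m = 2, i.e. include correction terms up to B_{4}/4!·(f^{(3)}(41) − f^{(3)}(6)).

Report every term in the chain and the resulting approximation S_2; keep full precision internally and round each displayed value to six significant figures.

S_2 ≈ 741096

Integral: ∫_6^41 x^3 dx = 706116.
Endpoint term: (f(6) + f(41))/2 = (216.000 + 68921.0)/2 = 34568.5.
Integral + boundary = 740685.
Order-1 term: 1/12 · (5043.00 − 108.000) = 411.250.
Running total after k=1: 741096.
Order-2 term: −1/720 · (6.00000 − 6.00000) = 0.00000.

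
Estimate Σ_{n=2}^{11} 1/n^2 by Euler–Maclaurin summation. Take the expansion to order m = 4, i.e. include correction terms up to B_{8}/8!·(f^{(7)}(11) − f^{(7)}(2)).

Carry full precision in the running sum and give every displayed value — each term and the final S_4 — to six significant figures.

S_4 ≈ 0.558011

Integral: ∫_2^11 1/x^2 dx = 0.409091.
Boundary: ½(f(2) + f(11)) = ½(0.250000 + 0.00826446) = 0.129132.
So far: 0.538223.
Order-1 term: 1/12 · (-0.00150263 − (-0.250000)) = 0.0207081.
Running total after k=1: 0.558931.
Order-2 term: −1/720 · (-0.000149021 − (-0.750000)) = -0.00104146.
Running total after k=2: 0.557890.
Order-3 term: 1/30240 · (-3.69474e-05 − (-5.62500)) = 0.000186011.
Running total after k=3: 0.558076.
Order-4 term: −1/1209600 · (-1.70996e-05 − (-78.7500)) = -6.51042e-05.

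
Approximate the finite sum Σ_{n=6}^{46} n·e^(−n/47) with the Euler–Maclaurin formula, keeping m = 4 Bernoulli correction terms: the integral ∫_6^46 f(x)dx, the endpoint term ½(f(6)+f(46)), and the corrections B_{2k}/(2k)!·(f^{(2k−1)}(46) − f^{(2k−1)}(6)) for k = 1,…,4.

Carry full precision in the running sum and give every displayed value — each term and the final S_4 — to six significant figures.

S_4 ≈ 561.101

The integral term ∫_6^46 x·e^(−x/47) dx = 549.881.
½[f(6) + f(46)] = ½[5.28092 + 17.2864] = 11.2836.
Integral + boundary = 561.164.
Correction k=1: B_{2}/2! · (f^{(1)}(46) − f^{(1)}(6)) = 1/12 · (0.00799554 − 0.767793) = -0.0633165.
After k=1: 561.101.
Correction k=2: B_{4}/4! · (f^{(3)}(46) − f^{(3)}(6)) = −1/720 · (0.000343855 − 0.00114445) = 1.11194e-06.
After k=2: 561.101.
Correction k=3: B_{6}/6! · (f^{(5)}(46) − f^{(5)}(6)) = 1/30240 · (3.09684e-07 − 8.78829e-07) = -1.88209e-11.
After k=3: 561.101.
Correction k=4: B_{8}/8! · (f^{(7)}(46) − f^{(7)}(6)) = −1/1209600 · (2.09917e-10 − 5.61146e-10) = 2.90368e-16.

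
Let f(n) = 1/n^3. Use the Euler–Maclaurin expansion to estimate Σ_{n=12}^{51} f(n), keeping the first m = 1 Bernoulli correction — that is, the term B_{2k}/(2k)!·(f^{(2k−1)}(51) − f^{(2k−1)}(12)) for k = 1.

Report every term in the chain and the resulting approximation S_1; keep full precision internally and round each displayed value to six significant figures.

Integral: ∫_12^51 1/x^3 dx = 0.00327999.
Endpoint term: (f(12) + f(51))/2 = (0.000578704 + 7.53858e-06)/2 = 0.000293121.
Integral + boundary = 0.00357311.
Correction k=1: B_{2}/2! · (f^{(1)}(51) − f^{(1)}(12)) = 1/12 · (-4.43446e-07 − (-0.000144676)) = 1.20194e-05.

S_1 ≈ 0.00358513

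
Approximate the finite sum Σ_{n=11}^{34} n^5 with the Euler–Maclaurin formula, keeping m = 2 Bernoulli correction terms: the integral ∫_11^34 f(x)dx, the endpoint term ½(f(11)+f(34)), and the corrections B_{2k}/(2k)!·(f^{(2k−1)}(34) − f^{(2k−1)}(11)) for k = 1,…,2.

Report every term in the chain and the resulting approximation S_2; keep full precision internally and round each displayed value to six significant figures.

Integral: ∫_11^34 x^5 dx = 2.57172e+08.
Boundary: ½(f(11) + f(34)) = ½(161051 + 4.54354e+07) = 2.27982e+07.
So far: 2.79970e+08.
k=1: B_{2}/(2)! × [f^{(1)}(34) − f^{(1)}(11)] = 1/12 × (6.68168e+06 − 73205.0) = 550706.
Partial sum through k=1: 2.80521e+08.
k=2: B_{4}/(4)! × [f^{(3)}(34) − f^{(3)}(11)] = −1/720 × (69360.0 − 7260.00) = -86.2500.

S_2 ≈ 2.80521e+08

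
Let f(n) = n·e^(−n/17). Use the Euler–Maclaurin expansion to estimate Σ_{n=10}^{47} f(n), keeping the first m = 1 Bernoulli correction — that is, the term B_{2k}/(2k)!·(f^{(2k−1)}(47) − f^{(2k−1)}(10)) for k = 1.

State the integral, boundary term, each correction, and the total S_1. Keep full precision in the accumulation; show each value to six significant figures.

The integral term ∫_10^47 x·e^(−x/17) dx = 186.347.
Endpoint term: (f(10) + f(47))/2 = (5.55306 + 2.96075)/2 = 4.25691.
Integral + boundary = 190.604.
k=1: B_{2}/(2)! × [f^{(1)}(47) − f^{(1)}(10)] = 1/12 × (-0.111167 − 0.228656) = -0.0283185.

S_1 ≈ 190.576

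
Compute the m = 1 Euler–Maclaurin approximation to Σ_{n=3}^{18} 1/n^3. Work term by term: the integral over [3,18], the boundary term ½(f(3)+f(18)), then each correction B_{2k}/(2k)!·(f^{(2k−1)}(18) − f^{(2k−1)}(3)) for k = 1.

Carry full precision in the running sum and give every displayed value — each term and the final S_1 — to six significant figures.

S_1 ≈ 0.0757006

∫_3^18 1/x^3 dx evaluates to 0.0540123.
Boundary: ½(f(3) + f(18)) = ½(0.0370370 + 0.000171468) = 0.0186043.
Running total after boundary: 0.0726166.
k=1: B_{2}/(2)! × [f^{(1)}(18) − f^{(1)}(3)] = 1/12 × (-2.85780e-05 − (-0.0370370)) = 0.00308404.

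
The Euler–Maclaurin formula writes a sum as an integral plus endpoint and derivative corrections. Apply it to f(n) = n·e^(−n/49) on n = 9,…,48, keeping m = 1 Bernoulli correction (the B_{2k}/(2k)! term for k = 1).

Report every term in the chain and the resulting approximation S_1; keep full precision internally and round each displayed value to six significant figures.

S_1 ≈ 593.252

Integral: ∫_9^48 x·e^(−x/49) dx = 580.552.
Boundary: ½(f(9) + f(48)) = ½(7.48987 + 18.0223) = 12.7561.
Running total after boundary: 593.308.
Order-1 term: 1/12 · (0.00766254 − 0.679353) = -0.0559742.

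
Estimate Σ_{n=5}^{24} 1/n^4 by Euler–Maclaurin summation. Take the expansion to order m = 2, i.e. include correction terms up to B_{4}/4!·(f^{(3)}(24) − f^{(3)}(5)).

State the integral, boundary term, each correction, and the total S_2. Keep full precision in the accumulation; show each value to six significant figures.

S_2 ≈ 0.00354855

The integral term ∫_5^24 1/x^4 dx = 0.00264255.
½[f(5) + f(24)] = ½[0.00160000 + 3.01408e-06] = 0.000801507.
Running total after boundary: 0.00344406.
Correction k=1: B_{2}/2! · (f^{(1)}(24) − f^{(1)}(5)) = 1/12 · (-5.02347e-07 − (-0.00128000)) = 0.000106625.
After k=1: 0.00355069.
Correction k=2: B_{4}/4! · (f^{(3)}(24) − f^{(3)}(5)) = −1/720 · (-2.61639e-08 − (-0.00153600)) = -2.13330e-06.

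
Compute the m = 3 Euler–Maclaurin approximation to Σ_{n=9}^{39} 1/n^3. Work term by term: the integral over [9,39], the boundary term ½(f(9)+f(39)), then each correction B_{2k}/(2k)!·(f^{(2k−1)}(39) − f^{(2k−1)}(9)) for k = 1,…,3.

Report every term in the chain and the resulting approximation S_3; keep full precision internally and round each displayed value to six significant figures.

S_3 ≈ 0.00657625

Integral: ∫_9^39 1/x^3 dx = 0.00584411.
Boundary: ½(f(9) + f(39)) = ½(0.00137174 + 1.68580e-05) = 0.000694300.
So far: 0.00653841.
Correction k=1: B_{2}/2! · (f^{(1)}(39) − f^{(1)}(9)) = 1/12 · (-1.29677e-06 − (-0.000457247)) = 3.79959e-05.
Running total after k=1: 0.00657640.
Correction k=2: B_{4}/4! · (f^{(3)}(39) − f^{(3)}(9)) = −1/720 · (-1.70515e-08 − (-0.000112901)) = -1.56783e-07.
Running total after k=2: 0.00657625.
Correction k=3: B_{6}/6! · (f^{(5)}(39) − f^{(5)}(9)) = 1/30240 · (-4.70851e-10 − (-5.85410e-05)) = 1.93587e-09.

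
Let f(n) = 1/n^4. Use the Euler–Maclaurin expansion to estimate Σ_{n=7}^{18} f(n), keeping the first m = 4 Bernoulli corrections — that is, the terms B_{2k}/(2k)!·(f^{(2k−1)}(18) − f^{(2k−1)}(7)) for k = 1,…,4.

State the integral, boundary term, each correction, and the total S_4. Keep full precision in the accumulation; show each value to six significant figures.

The integral term ∫_7^18 1/x^4 dx = 0.000914661.
½[f(7) + f(18)] = ½[0.000416493 + 9.52599e-06] = 0.000213010.
So far: 0.00112767.
Order-1 term: 1/12 · (-2.11689e-06 − (-0.000237996)) = 1.96566e-05.
Running total after k=1: 0.00114733.
Order-2 term: −1/720 · (-1.96008e-07 − (-0.000145712)) = -2.02105e-07.
Running total after k=2: 0.00114713.
Order-3 term: 1/30240 · (-3.38779e-08 − (-0.000166528)) = 5.50575e-09.
Running total after k=3: 0.00114713.
Order-4 term: −1/1209600 · (-9.41053e-09 − (-0.000305868)) = -2.52859e-10.

S_4 ≈ 0.00114713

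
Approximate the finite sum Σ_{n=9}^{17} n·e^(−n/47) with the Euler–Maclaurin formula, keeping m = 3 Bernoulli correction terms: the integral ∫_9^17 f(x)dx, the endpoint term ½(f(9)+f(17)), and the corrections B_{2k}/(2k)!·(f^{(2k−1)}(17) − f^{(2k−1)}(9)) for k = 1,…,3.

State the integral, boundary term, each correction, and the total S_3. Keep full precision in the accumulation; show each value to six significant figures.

S_3 ≈ 87.8932

∫_9^17 x·e^(−x/47) dx evaluates to 78.2758.
Boundary: ½(f(9) + f(17)) = ½(7.43156 + 11.8403) = 9.63594.
Running total after boundary: 87.9118.
Order-1 term: 1/12 · (0.444568 − 0.667610) = -0.0185869.
Running total after k=1: 87.8932.
Order-2 term: −1/720 · (0.000831846 − 0.00104983) = 3.02751e-07.
Running total after k=2: 87.8932.
Order-3 term: 1/30240 · (6.62037e-07 − 8.13685e-07) = -5.01483e-12.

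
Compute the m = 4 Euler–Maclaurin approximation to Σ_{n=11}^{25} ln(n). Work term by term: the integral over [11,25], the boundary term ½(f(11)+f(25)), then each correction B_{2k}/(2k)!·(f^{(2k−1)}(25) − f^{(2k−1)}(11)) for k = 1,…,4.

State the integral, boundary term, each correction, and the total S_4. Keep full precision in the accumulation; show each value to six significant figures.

S_4 ≈ 42.8992

The integral term ∫_11^25 ln(x) dx = 40.0950.
Endpoint term: (f(11) + f(25))/2 = (2.39790 + 3.21888)/2 = 2.80839.
So far: 42.9034.
Correction k=1: B_{2}/2! · (f^{(1)}(25) − f^{(1)}(11)) = 1/12 · (0.0400000 − 0.0909091) = -0.00424242.
After k=1: 42.8992.
Correction k=2: B_{4}/4! · (f^{(3)}(25) − f^{(3)}(11)) = −1/720 · (0.000128000 − 0.00150263) = 1.90921e-06.
After k=2: 42.8992.
Correction k=3: B_{6}/6! · (f^{(5)}(25) − f^{(5)}(11)) = 1/30240 · (2.45760e-06 − 0.000149021) = -4.84668e-09.
After k=3: 42.8992.
Correction k=4: B_{8}/8! · (f^{(7)}(25) − f^{(7)}(11)) = −1/1209600 · (1.17965e-07 − 3.69474e-05) = 3.04476e-11.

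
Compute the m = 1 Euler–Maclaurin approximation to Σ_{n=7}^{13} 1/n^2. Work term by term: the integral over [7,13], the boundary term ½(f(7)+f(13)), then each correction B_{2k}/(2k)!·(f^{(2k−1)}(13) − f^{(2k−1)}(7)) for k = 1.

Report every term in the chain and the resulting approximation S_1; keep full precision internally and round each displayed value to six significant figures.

S_1 ≈ 0.0795068

∫_7^13 1/x^2 dx evaluates to 0.0659341.
½[f(7) + f(13)] = ½[0.0204082 + 0.00591716] = 0.0131627.
Running total after boundary: 0.0790967.
Correction k=1: B_{2}/2! · (f^{(1)}(13) − f^{(1)}(7)) = 1/12 · (-0.000910332 − (-0.00583090)) = 0.000410048.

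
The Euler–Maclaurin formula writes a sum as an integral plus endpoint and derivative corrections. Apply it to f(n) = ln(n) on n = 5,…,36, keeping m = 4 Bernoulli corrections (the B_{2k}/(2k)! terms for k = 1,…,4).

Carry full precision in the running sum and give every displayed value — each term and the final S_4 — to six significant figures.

S_4 ≈ 92.5416

Integral: ∫_5^36 ln(x) dx = 89.9595.
Boundary: ½(f(5) + f(36)) = ½(1.60944 + 3.58352) = 2.59648.
Running total after boundary: 92.5560.
Order-1 term: 1/12 · (0.0277778 − 0.200000) = -0.0143519.
After k=1: 92.5416.
Order-2 term: −1/720 · (4.28669e-05 − 0.0160000) = 2.21627e-05.
After k=2: 92.5416.
Order-3 term: 1/30240 · (3.96916e-07 − 0.00768000) = -2.53955e-07.
After k=3: 92.5416.
Order-4 term: −1/1209600 · (9.18787e-09 − 0.00921600) = 7.61904e-09.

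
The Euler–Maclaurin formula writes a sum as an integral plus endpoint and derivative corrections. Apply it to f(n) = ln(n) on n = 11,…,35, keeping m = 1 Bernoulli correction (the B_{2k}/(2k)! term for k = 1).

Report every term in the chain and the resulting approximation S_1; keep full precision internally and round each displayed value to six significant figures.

S_1 ≈ 77.0318

Integral: ∫_11^35 ln(x) dx = 74.0603.
½[f(11) + f(35)] = ½[2.39790 + 3.55535] = 2.97662.
So far: 77.0370.
Correction k=1: B_{2}/2! · (f^{(1)}(35) − f^{(1)}(11)) = 1/12 · (0.0285714 − 0.0909091) = -0.00519481.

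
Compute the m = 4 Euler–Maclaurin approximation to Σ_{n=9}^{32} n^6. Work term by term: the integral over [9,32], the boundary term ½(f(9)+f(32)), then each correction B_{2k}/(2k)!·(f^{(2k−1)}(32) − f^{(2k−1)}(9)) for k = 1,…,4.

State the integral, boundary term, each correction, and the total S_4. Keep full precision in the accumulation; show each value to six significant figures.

The integral term ∫_9^32 x^6 dx = 4.90785e+09.
Boundary: ½(f(9) + f(32)) = ½(531441 + 1.07374e+09) = 5.37137e+08.
Integral + boundary = 5.44499e+09.
Correction k=1: B_{2}/2! · (f^{(1)}(32) − f^{(1)}(9)) = 1/12 · (2.01327e+08 − 354294) = 1.67477e+07.
Partial sum through k=1: 5.46174e+09.
Correction k=2: B_{4}/4! · (f^{(3)}(32) − f^{(3)}(9)) = −1/720 · (3.93216e+06 − 87480.0) = -5339.83.
Partial sum through k=2: 5.46173e+09.
Correction k=3: B_{6}/6! · (f^{(5)}(32) − f^{(5)}(9)) = 1/30240 · (23040.0 − 6480.00) = 0.547619.
Partial sum through k=3: 5.46173e+09.
Correction k=4: B_{8}/8! · (f^{(7)}(32) − f^{(7)}(9)) = −1/1209600 · (0.00000 − 0.00000) = 0.00000.

S_4 ≈ 5.46173e+09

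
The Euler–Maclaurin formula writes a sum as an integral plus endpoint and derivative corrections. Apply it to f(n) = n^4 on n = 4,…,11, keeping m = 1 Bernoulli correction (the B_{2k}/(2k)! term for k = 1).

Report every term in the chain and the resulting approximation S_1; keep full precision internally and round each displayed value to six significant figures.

Integral: ∫_4^11 x^4 dx = 32005.4.
Boundary: ½(f(4) + f(11)) = ½(256.000 + 14641.0) = 7448.50.
So far: 39453.9.
k=1: B_{2}/(2)! × [f^{(1)}(11) − f^{(1)}(4)] = 1/12 × (5324.00 − 256.000) = 422.333.

S_1 ≈ 39876.2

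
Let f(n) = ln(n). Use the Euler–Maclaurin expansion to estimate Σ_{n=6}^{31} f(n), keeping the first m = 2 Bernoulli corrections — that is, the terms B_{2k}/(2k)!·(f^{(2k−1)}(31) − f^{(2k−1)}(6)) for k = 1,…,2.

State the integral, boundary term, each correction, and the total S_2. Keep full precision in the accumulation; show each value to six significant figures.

S_2 ≈ 73.3047

The integral term ∫_6^31 ln(x) dx = 70.7030.
Endpoint term: (f(6) + f(31))/2 = (1.79176 + 3.43399)/2 = 2.61287.
Running total after boundary: 73.3159.
Order-1 term: 1/12 · (0.0322581 − 0.166667) = -0.0112007.
Partial sum through k=1: 73.3047.
Order-2 term: −1/720 · (6.71344e-05 − 0.00925926) = 1.27668e-05.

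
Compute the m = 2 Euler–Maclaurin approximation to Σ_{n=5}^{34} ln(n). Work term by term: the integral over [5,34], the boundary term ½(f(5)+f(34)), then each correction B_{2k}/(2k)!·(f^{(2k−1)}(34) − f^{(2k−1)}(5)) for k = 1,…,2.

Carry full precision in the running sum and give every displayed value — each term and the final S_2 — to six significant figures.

S_2 ≈ 85.4028

The integral term ∫_5^34 ln(x) dx = 82.8491.
Endpoint term: (f(5) + f(34))/2 = (1.60944 + 3.52636)/2 = 2.56790.
So far: 85.4170.
Order-1 term: 1/12 · (0.0294118 − 0.200000) = -0.0142157.
After k=1: 85.4028.
Order-2 term: −1/720 · (5.08854e-05 − 0.0160000) = 2.21515e-05.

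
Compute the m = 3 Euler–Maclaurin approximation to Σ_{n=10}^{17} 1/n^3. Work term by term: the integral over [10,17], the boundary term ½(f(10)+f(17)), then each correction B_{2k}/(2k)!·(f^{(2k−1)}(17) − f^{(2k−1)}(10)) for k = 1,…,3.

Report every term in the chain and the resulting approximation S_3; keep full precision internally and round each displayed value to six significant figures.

Integral: ∫_10^17 1/x^3 dx = 0.00326990.
Boundary: ½(f(10) + f(17)) = ½(0.00100000 + 0.000203542) = 0.000601771.
Running total after boundary: 0.00387167.
Order-1 term: 1/12 · (-3.59191e-05 − (-0.000300000)) = 2.20067e-05.
After k=1: 0.00389367.
Order-2 term: −1/720 · (-2.48575e-06 − (-6.00000e-05)) = -7.98809e-08.
After k=2: 0.00389359.
Order-3 term: 1/30240 · (-3.61251e-07 − (-2.52000e-05)) = 8.21387e-10.

S_3 ≈ 0.00389359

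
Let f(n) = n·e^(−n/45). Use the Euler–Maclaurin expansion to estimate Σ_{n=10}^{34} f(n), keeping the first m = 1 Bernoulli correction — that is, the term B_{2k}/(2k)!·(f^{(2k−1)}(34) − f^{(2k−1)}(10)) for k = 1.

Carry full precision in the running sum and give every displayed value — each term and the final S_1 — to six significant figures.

The integral term ∫_10^34 x·e^(−x/45) dx = 311.865.
½[f(10) + f(34)] = ½[8.00737 + 15.9715] = 11.9894.
Running total after boundary: 323.855.
Correction k=1: B_{2}/2! · (f^{(1)}(34) − f^{(1)}(10)) = 1/12 · (0.114828 − 0.622796) = -0.0423307.

S_1 ≈ 323.812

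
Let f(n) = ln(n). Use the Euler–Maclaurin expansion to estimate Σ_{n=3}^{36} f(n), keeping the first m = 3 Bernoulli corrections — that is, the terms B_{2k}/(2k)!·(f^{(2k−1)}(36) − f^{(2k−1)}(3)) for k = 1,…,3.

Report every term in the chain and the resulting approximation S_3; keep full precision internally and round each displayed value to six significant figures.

The integral term ∫_3^36 ln(x) dx = 92.7108.
½[f(3) + f(36)] = ½[1.09861 + 3.58352] = 2.34107.
Integral + boundary = 95.0519.
Order-1 term: 1/12 · (0.0277778 − 0.333333) = -0.0254630.
Partial sum through k=1: 95.0264.
Order-2 term: −1/720 · (4.28669e-05 − 0.0740741) = 0.000102821.
Partial sum through k=2: 95.0266.
Order-3 term: 1/30240 · (3.96916e-07 − 0.0987654) = -3.26604e-06.

S_3 ≈ 95.0265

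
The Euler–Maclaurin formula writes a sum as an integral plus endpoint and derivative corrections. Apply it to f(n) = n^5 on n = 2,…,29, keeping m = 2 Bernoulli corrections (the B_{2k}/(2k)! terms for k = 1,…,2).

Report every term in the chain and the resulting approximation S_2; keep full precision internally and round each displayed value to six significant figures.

S_2 ≈ 1.09687e+08

Integral: ∫_2^29 x^5 dx = 9.91372e+07.
Boundary: ½(f(2) + f(29)) = ½(32.0000 + 2.05111e+07) = 1.02556e+07.
So far: 1.09393e+08.
k=1: B_{2}/(2)! × [f^{(1)}(29) − f^{(1)}(2)] = 1/12 × (3.53640e+06 − 80.0000) = 294694.
Running total after k=1: 1.09687e+08.
k=2: B_{4}/(4)! × [f^{(3)}(29) − f^{(3)}(2)] = −1/720 × (50460.0 − 240.000) = -69.7500.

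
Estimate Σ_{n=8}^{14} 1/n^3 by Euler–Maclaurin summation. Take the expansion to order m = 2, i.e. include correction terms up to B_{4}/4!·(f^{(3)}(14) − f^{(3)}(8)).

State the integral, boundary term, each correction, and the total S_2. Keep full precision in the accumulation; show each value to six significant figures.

S_2 ≈ 0.00647448

Integral: ∫_8^14 1/x^3 dx = 0.00526148.
½[f(8) + f(14)] = ½[0.00195312 + 0.000364431] = 0.00115878.
So far: 0.00642026.
Correction k=1: B_{2}/2! · (f^{(1)}(14) − f^{(1)}(8)) = 1/12 · (-7.80925e-05 − (-0.000732422)) = 5.45275e-05.
Partial sum through k=1: 0.00647479.
Correction k=2: B_{4}/4! · (f^{(3)}(14) − f^{(3)}(8)) = −1/720 · (-7.96862e-06 − (-0.000228882)) = -3.06824e-07.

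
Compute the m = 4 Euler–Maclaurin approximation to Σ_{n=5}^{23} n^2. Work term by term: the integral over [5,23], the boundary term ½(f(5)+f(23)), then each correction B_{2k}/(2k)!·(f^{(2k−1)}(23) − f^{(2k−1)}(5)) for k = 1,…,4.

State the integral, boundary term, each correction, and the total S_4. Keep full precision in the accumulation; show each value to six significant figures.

Integral: ∫_5^23 x^2 dx = 4014.00.
Boundary: ½(f(5) + f(23)) = ½(25.0000 + 529.000) = 277.000.
So far: 4291.00.
Order-1 term: 1/12 · (46.0000 − 10.0000) = 3.00000.
Running total after k=1: 4294.00.
Order-2 term: −1/720 · (0.00000 − 0.00000) = 0.00000.
Running total after k=2: 4294.00.
Order-3 term: 1/30240 · (0.00000 − 0.00000) = 0.00000.
Running total after k=3: 4294.00.
Order-4 term: −1/1209600 · (0.00000 − 0.00000) = 0.00000.

S_4 ≈ 4294.00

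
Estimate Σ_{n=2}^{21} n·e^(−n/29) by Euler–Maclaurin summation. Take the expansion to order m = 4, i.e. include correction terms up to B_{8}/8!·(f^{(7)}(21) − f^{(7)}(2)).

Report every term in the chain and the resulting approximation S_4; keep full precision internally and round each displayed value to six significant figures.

The integral term ∫_2^21 x·e^(−x/29) dx = 136.213.
Endpoint term: (f(2) + f(21))/2 = (1.86672 + 10.1796)/2 = 6.02315.
So far: 142.236.
Correction k=1: B_{2}/2! · (f^{(1)}(21) − f^{(1)}(2)) = 1/12 · (0.133722 − 0.868989) = -0.0612723.
After k=1: 142.175.
Correction k=2: B_{4}/4! · (f^{(3)}(21) − f^{(3)}(2)) = −1/720 · (0.00131178 − 0.00325292) = 2.69603e-06.
After k=2: 142.175.
Correction k=3: B_{6}/6! · (f^{(5)}(21) − f^{(5)}(2)) = 1/30240 · (2.93051e-06 − 6.50721e-06) = -1.18277e-10.
After k=3: 142.175.
Correction k=4: B_{8}/8! · (f^{(7)}(21) − f^{(7)}(2)) = −1/1209600 · (5.11442e-09 − 1.08757e-08) = 4.76300e-15.

S_4 ≈ 142.175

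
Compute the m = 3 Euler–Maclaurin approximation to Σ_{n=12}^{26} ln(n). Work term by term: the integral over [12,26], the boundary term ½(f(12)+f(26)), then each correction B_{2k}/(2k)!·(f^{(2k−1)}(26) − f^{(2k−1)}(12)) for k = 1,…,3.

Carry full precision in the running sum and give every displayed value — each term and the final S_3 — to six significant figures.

Integral: ∫_12^26 ln(x) dx = 40.8916.
Boundary: ½(f(12) + f(26)) = ½(2.48491 + 3.25810) = 2.87150.
So far: 43.7631.
k=1: B_{2}/(2)! × [f^{(1)}(26) − f^{(1)}(12)] = 1/12 × (0.0384615 − 0.0833333) = -0.00373932.
After k=1: 43.7594.
k=2: B_{4}/(4)! × [f^{(3)}(26) − f^{(3)}(12)] = −1/720 × (0.000113792 − 0.00115741) = 1.44947e-06.
After k=2: 43.7594.
k=3: B_{6}/(6)! × [f^{(5)}(26) − f^{(5)}(12)] = 1/30240 × (2.01997e-06 − 9.64506e-05) = -3.12271e-09.

S_3 ≈ 43.7594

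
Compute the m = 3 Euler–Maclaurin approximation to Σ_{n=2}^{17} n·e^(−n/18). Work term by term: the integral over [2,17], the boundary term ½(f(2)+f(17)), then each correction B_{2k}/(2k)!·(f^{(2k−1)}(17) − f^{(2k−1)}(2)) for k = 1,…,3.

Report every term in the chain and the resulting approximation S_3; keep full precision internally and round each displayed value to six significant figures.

The integral term ∫_2^17 x·e^(−x/18) dx = 77.1379.
Endpoint term: (f(2) + f(17))/2 = (1.78968 + 6.61122)/2 = 4.20045.
Running total after boundary: 81.3384.
k=1: B_{2}/(2)! × [f^{(1)}(17) − f^{(1)}(2)] = 1/12 × (0.0216053 − 0.795413) = -0.0644840.
Running total after k=1: 81.2739.
k=2: B_{4}/(4)! × [f^{(3)}(17) − f^{(3)}(2)] = −1/720 × (0.00246727 − 0.00797868) = 7.65473e-06.
Running total after k=2: 81.2739.
k=3: B_{6}/(6)! × [f^{(5)}(17) − f^{(5)}(2)] = 1/30240 × (1.50243e-05 − 4.16740e-05) = -8.81274e-10.

S_3 ≈ 81.2739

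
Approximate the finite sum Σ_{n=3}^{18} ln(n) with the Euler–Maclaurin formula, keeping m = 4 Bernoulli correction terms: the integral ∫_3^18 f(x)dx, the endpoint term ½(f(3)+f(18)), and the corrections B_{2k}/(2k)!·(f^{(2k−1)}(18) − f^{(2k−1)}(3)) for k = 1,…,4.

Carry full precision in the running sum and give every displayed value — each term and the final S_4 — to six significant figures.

S_4 ≈ 35.7023

∫_3^18 ln(x) dx evaluates to 33.7309.
½[f(3) + f(18)] = ½[1.09861 + 2.89037] = 1.99449.
So far: 35.7253.
Order-1 term: 1/12 · (0.0555556 − 0.333333) = -0.0231481.
Partial sum through k=1: 35.7022.
Order-2 term: −1/720 · (0.000342936 − 0.0740741) = 0.000102404.
Partial sum through k=2: 35.7023.
Order-3 term: 1/30240 · (1.27013e-05 − 0.0987654) = -3.26563e-06.
Partial sum through k=3: 35.7023.
Order-4 term: −1/1209600 · (1.17605e-06 − 0.329218) = 2.72170e-07.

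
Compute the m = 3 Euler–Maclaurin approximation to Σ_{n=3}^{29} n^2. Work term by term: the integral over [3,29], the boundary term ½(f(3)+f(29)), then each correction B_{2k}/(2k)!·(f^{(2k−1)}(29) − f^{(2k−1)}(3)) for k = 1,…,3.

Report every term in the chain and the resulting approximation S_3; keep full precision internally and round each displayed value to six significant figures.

The integral term ∫_3^29 x^2 dx = 8120.67.
½[f(3) + f(29)] = ½[9.00000 + 841.000] = 425.000.
So far: 8545.67.
k=1: B_{2}/(2)! × [f^{(1)}(29) − f^{(1)}(3)] = 1/12 × (58.0000 − 6.00000) = 4.33333.
Running total after k=1: 8550.00.
k=2: B_{4}/(4)! × [f^{(3)}(29) − f^{(3)}(3)] = −1/720 × (0.00000 − 0.00000) = 0.00000.
Running total after k=2: 8550.00.
k=3: B_{6}/(6)! × [f^{(5)}(29) − f^{(5)}(3)] = 1/30240 × (0.00000 − 0.00000) = 0.00000.

S_3 ≈ 8550.00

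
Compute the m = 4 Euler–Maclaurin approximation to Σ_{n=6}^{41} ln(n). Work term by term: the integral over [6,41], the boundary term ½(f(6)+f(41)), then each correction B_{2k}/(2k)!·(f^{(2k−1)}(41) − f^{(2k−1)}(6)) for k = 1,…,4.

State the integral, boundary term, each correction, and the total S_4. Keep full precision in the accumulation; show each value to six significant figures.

The integral term ∫_6^41 ln(x) dx = 106.506.
Boundary: ½(f(6) + f(41)) = ½(1.79176 + 3.71357) = 2.75267.
So far: 109.259.
Correction k=1: B_{2}/2! · (f^{(1)}(41) − f^{(1)}(6)) = 1/12 · (0.0243902 − 0.166667) = -0.0118564.
After k=1: 109.247.
Correction k=2: B_{4}/4! · (f^{(3)}(41) − f^{(3)}(6)) = −1/720 · (2.90187e-05 − 0.00925926) = 1.28198e-05.
After k=2: 109.247.
Correction k=3: B_{6}/6! · (f^{(5)}(41) − f^{(5)}(6)) = 1/30240 · (2.07153e-07 − 0.00308642) = -1.02057e-07.
After k=3: 109.247.
Correction k=4: B_{8}/8! · (f^{(7)}(41) − f^{(7)}(6)) = −1/1209600 · (3.69697e-09 − 0.00257202) = 2.12633e-09.

S_4 ≈ 109.247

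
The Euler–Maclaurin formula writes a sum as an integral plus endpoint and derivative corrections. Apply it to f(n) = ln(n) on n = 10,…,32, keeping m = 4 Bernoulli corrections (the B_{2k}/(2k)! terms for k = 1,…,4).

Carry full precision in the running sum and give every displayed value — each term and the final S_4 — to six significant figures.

∫_10^32 ln(x) dx evaluates to 65.8777.
Boundary: ½(f(10) + f(32)) = ½(2.30259 + 3.46574) = 2.88416.
Integral + boundary = 68.7619.
Order-1 term: 1/12 · (0.0312500 − 0.100000) = -0.00572917.
Running total after k=1: 68.7561.
Order-2 term: −1/720 · (6.10352e-05 − 0.00200000) = 2.69301e-06.
Running total after k=2: 68.7561.
Order-3 term: 1/30240 · (7.15256e-07 − 0.000240000) = -7.91286e-09.
Running total after k=3: 68.7561.
Order-4 term: −1/1209600 · (2.09548e-08 − 7.20000e-05) = 5.95065e-11.

S_4 ≈ 68.7561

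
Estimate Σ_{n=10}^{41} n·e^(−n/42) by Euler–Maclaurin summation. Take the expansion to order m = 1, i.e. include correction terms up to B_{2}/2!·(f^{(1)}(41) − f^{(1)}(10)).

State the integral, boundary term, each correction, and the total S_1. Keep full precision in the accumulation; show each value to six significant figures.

Integral: ∫_10^41 x·e^(−x/42) dx = 407.943.
Endpoint term: (f(10) + f(41))/2 = (7.88128 + 15.4465)/2 = 11.6639.
Integral + boundary = 419.606.
Order-1 term: 1/12 · (0.00897009 − 0.600478) = -0.0492923.

S_1 ≈ 419.557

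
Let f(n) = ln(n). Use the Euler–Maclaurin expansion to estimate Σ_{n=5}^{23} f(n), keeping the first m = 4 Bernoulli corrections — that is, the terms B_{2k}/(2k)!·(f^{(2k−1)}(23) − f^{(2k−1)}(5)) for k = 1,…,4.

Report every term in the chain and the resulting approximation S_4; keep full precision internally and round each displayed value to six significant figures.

S_4 ≈ 48.4286

∫_5^23 ln(x) dx evaluates to 46.0692.
½[f(5) + f(23)] = ½[1.60944 + 3.13549] = 2.37247.
Running total after boundary: 48.4416.
Order-1 term: 1/12 · (0.0434783 − 0.200000) = -0.0130435.
After k=1: 48.4286.
Order-2 term: −1/720 · (0.000164379 − 0.0160000) = 2.19939e-05.
After k=2: 48.4286.
Order-3 term: 1/30240 · (3.72883e-06 − 0.00768000) = -2.53845e-07.
After k=3: 48.4286.
Order-4 term: −1/1209600 · (2.11465e-07 − 0.00921600) = 7.61887e-09.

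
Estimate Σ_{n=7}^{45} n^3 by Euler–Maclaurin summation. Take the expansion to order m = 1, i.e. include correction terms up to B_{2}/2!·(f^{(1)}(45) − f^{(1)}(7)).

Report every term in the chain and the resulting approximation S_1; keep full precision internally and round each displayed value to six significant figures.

∫_7^45 x^3 dx evaluates to 1.02456e+06.
Boundary: ½(f(7) + f(45)) = ½(343.000 + 91125.0) = 45734.0.
Integral + boundary = 1.07029e+06.
k=1: B_{2}/(2)! × [f^{(1)}(45) − f^{(1)}(7)] = 1/12 × (6075.00 − 147.000) = 494.000.

S_1 ≈ 1.07078e+06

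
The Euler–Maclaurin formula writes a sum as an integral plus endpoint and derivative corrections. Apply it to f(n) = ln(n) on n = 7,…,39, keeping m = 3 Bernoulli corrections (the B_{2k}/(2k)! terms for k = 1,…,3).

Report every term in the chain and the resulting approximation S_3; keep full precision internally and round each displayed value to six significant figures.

S_3 ≈ 100.053

The integral term ∫_7^39 ln(x) dx = 97.2575.
½[f(7) + f(39)] = ½[1.94591 + 3.66356] = 2.80474.
Integral + boundary = 100.062.
Order-1 term: 1/12 · (0.0256410 − 0.142857) = -0.00976801.
After k=1: 100.053.
Order-2 term: −1/720 · (3.37160e-05 − 0.00583090) = 8.05165e-06.
After k=2: 100.053.
Order-3 term: 1/30240 · (2.66004e-07 − 0.00142798) = -4.72126e-08.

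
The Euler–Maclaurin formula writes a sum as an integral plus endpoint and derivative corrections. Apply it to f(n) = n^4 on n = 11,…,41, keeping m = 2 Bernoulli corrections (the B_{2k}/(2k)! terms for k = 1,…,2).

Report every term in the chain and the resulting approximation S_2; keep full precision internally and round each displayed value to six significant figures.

S_2 ≈ 2.45818e+07

Integral: ∫_11^41 x^4 dx = 2.31390e+07.
Boundary: ½(f(11) + f(41)) = ½(14641.0 + 2.82576e+06) = 1.42020e+06.
So far: 2.45592e+07.
k=1: B_{2}/(2)! × [f^{(1)}(41) − f^{(1)}(11)] = 1/12 × (275684 − 5324.00) = 22530.0.
Partial sum through k=1: 2.45818e+07.
k=2: B_{4}/(4)! × [f^{(3)}(41) − f^{(3)}(11)] = −1/720 × (984.000 − 264.000) = -1.00000.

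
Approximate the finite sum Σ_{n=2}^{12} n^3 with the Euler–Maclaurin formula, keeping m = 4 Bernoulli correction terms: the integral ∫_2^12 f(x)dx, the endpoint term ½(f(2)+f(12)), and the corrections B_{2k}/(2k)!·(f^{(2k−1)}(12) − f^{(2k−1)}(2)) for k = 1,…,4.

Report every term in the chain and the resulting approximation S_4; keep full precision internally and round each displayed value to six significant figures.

Integral: ∫_2^12 x^3 dx = 5180.00.
½[f(2) + f(12)] = ½[8.00000 + 1728.00] = 868.000.
So far: 6048.00.
k=1: B_{2}/(2)! × [f^{(1)}(12) − f^{(1)}(2)] = 1/12 × (432.000 − 12.0000) = 35.0000.
After k=1: 6083.00.
k=2: B_{4}/(4)! × [f^{(3)}(12) − f^{(3)}(2)] = −1/720 × (6.00000 − 6.00000) = 0.00000.
After k=2: 6083.00.
k=3: B_{6}/(6)! × [f^{(5)}(12) − f^{(5)}(2)] = 1/30240 × (0.00000 − 0.00000) = 0.00000.
After k=3: 6083.00.
k=4: B_{8}/(8)! × [f^{(7)}(12) − f^{(7)}(2)] = −1/1209600 × (0.00000 − 0.00000) = 0.00000.

S_4 ≈ 6083.00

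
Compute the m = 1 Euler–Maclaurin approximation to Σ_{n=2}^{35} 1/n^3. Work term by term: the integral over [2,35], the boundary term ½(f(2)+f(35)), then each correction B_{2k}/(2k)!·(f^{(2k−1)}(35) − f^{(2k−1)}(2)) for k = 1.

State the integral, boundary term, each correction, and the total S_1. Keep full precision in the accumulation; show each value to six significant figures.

S_1 ≈ 0.202728

Integral: ∫_2^35 1/x^3 dx = 0.124592.
½[f(2) + f(35)] = ½[0.125000 + 2.33236e-05] = 0.0625117.
Running total after boundary: 0.187103.
k=1: B_{2}/(2)! × [f^{(1)}(35) − f^{(1)}(2)] = 1/12 × (-1.99917e-06 − (-0.187500)) = 0.0156248.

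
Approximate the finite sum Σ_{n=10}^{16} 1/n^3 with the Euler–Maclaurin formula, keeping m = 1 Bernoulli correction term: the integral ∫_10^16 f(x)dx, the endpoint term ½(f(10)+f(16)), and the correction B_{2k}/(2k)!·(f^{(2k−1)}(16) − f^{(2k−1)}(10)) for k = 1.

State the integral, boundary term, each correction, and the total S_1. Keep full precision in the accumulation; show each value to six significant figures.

S_1 ≈ 0.00369013

∫_10^16 1/x^3 dx evaluates to 0.00304688.
Endpoint term: (f(10) + f(16))/2 = (0.00100000 + 0.000244141)/2 = 0.000622070.
Running total after boundary: 0.00366895.
Correction k=1: B_{2}/2! · (f^{(1)}(16) − f^{(1)}(10)) = 1/12 · (-4.57764e-05 − (-0.000300000)) = 2.11853e-05.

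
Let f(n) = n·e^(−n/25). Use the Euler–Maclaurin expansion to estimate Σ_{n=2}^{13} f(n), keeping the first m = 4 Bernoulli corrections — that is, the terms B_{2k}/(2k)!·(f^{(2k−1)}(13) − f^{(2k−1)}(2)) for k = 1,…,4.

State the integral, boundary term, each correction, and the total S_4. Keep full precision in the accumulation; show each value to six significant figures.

The integral term ∫_2^13 x·e^(−x/25) dx = 58.3090.
Boundary: ½(f(2) + f(13)) = ½(1.84623 + 7.72877) = 4.78750.
So far: 63.0965.
Order-1 term: 1/12 · (0.285370 − 0.849267) = -0.0469914.
After k=1: 63.0495.
Order-2 term: −1/720 · (0.00235906 − 0.00431280) = 2.71353e-06.
After k=2: 63.0495.
Order-3 term: 1/30240 · (6.81844e-06 − 1.16268e-05) = -1.59008e-10.
After k=3: 63.0495.
Order-4 term: −1/1209600 · (1.57798e-08 − 2.61651e-08) = 8.58573e-15.

S_4 ≈ 63.0495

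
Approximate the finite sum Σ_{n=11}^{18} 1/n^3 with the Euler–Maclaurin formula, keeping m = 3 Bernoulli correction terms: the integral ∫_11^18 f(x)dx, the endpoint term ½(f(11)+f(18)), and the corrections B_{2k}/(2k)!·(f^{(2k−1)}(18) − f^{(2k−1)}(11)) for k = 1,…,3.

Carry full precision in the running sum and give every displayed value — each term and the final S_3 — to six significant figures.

Integral: ∫_11^18 1/x^3 dx = 0.00258902.
½[f(11) + f(18)] = ½[0.000751315 + 0.000171468] = 0.000461391.
So far: 0.00305041.
Correction k=1: B_{2}/2! · (f^{(1)}(18) − f^{(1)}(11)) = 1/12 · (-2.85780e-05 − (-0.000204904)) = 1.46938e-05.
Partial sum through k=1: 0.00306511.
Correction k=2: B_{4}/4! · (f^{(3)}(18) − f^{(3)}(11)) = −1/720 · (-1.76407e-06 − (-3.38684e-05)) = -4.45894e-08.
Partial sum through k=2: 0.00306506.
Correction k=3: B_{6}/6! · (f^{(5)}(18) − f^{(5)}(11)) = 1/30240 · (-2.28676e-07 − (-1.17560e-05)) = 3.81194e-10.

S_3 ≈ 0.00306506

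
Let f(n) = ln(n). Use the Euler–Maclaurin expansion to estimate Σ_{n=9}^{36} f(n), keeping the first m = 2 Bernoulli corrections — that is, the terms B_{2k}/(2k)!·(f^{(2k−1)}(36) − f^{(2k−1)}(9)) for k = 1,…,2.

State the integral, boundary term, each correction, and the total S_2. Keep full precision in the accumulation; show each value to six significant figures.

∫_9^36 ln(x) dx evaluates to 82.2317.
Boundary: ½(f(9) + f(36)) = ½(2.19722 + 3.58352) = 2.89037.
So far: 85.1220.
Order-1 term: 1/12 · (0.0277778 − 0.111111) = -0.00694444.
Running total after k=1: 85.1151.
Order-2 term: −1/720 · (4.28669e-05 − 0.00274348) = 3.75086e-06.

S_2 ≈ 85.1151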